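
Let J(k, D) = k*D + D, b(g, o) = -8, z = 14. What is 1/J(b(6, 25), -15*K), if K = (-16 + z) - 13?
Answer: -1/1575 ≈ -0.00063492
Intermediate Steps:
K = -15 (K = (-16 + 14) - 13 = -2 - 13 = -15)
J(k, D) = D + D*k (J(k, D) = D*k + D = D + D*k)
1/J(b(6, 25), -15*K) = 1/((-15*(-15))*(1 - 8)) = 1/(225*(-7)) = 1/(-1575) = -1/1575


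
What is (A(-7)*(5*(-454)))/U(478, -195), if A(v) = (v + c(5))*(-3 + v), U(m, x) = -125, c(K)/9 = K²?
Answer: -197944/5 ≈ -39589.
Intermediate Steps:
c(K) = 9*K²
A(v) = (-3 + v)*(225 + v) (A(v) = (v + 9*5²)*(-3 + v) = (v + 9*25)*(-3 + v) = (v + 225)*(-3 + v) = (225 + v)*(-3 + v) = (-3 + v)*(225 + v))
(A(-7)*(5*(-454)))/U(478, -195) = ((-675 + (-7)² + 222*(-7))*(5*(-454)))/(-125) = ((-675 + 49 - 1554)*(-2270))*(-1/125) = -2180*(-2270)*(-1/125) = 4948600*(-1/125) = -197944/5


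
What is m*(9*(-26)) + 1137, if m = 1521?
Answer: -354777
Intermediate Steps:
m*(9*(-26)) + 1137 = 1521*(9*(-26)) + 1137 = 1521*(-234) + 1137 = -355914 + 1137 = -354777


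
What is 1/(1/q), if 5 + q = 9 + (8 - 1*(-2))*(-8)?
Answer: -76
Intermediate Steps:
q = -76 (q = -5 + (9 + (8 - 1*(-2))*(-8)) = -5 + (9 + (8 + 2)*(-8)) = -5 + (9 + 10*(-8)) = -5 + (9 - 80) = -5 - 71 = -76)
1/(1/q) = 1/(1/(-76)) = 1/(-1/76) = -76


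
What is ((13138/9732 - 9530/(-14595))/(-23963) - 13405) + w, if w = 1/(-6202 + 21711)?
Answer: -23587219444144563317/1759583693437206 ≈ -13405.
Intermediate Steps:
w = 1/15509 ≈ 6.4479e-5
((13138/9732 - 9530/(-14595))/(-23963) - 13405) + w = ((13138/9732 - 9530/(-14595))/(-23963) - 13405) + 1/15509 = ((13138*(1/9732) - 9530*(-1/14595))*(-1/23963) - 13405) + 1/15509 = ((6569/4866 + 1906/2919)*(-1/23963) - 13405) + 1/15509 = ((9483169/4734618)*(-1/23963) - 13405) + 1/15509 = (-9483169/113455651134 - 13405) + 1/15509 = -1520873012934439/113455651134 + 1/15509 = -23587219444144563317/1759583693437206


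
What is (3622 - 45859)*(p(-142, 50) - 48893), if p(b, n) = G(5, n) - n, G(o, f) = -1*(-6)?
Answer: 2066952069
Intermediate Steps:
G(o, f) = 6
p(b, n) = 6 - n
(3622 - 45859)*(p(-142, 50) - 48893) = (3622 - 45859)*((6 - 1*50) - 48893) = -42237*((6 - 50) - 48893) = -42237*(-44 - 48893) = -42237*(-48937) = 2066952069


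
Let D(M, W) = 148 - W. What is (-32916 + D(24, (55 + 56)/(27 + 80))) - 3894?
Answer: -3922945/107 ≈ -36663.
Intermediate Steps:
(-32916 + D(24, (55 + 56)/(27 + 80))) - 3894 = (-32916 + (148 - (55 + 56)/(27 + 80))) - 3894 = (-32916 + (148 - 111/107)) - 3894 = (-32916 + 15725/107) - 3894 = -3506287/107 - 3894 = -3922945/107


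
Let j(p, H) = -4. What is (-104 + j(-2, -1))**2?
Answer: 11664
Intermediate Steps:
(-104 + j(-2, -1))**2 = (-104 - 4)**2 = (-108)**2 = 11664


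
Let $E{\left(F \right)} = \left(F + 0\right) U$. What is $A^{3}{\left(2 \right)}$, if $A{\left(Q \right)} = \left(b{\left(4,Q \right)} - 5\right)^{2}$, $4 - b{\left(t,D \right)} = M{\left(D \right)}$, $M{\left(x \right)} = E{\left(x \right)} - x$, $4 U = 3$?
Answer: $\frac{1}{64} \approx 0.015625$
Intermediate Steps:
$U = \frac{3}{4}$ ($U = \frac{1}{4} \cdot 3 = \frac{3}{4} \approx 0.75$)
$E{\left(F \right)} = \frac{3 F}{4}$ ($E{\left(F \right)} = \left(F + 0\right) \frac{3}{4} = F \frac{3}{4} = \frac{3 F}{4}$)
$M{\left(x \right)} = - \frac{x}{4}$ ($M{\left(x \right)} = \frac{3 x}{4} - x = - \frac{x}{4}$)
$b{\left(t,D \right)} = 4 + \frac{D}{4}$ ($b{\left(t,D \right)} = 4 - - \frac{D}{4} = 4 + \frac{D}{4}$)
$A{\left(Q \right)} = \left(-1 + \frac{Q}{4}\right)^{2}$ ($A{\left(Q \right)} = \left(\left(4 + \frac{Q}{4}\right) - 5\right)^{2} = \left(-1 + \frac{Q}{4}\right)^{2}$)
$A^{3}{\left(2 \right)} = \left(\frac{\left(4 - 2\right)^{2}}{16}\right)^{3} = \left(\frac{2^{2}}{16}\right)^{3} = \left(\frac{1}{16} \cdot 4\right)^{3} = \left(\frac{1}{4}\right)^{3} = \frac{1}{64}$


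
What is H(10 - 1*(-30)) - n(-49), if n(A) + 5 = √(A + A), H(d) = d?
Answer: 45 - 7*I*√2 ≈ 45.0 - 9.8995*I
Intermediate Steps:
n(A) = -5 + √2*√A (n(A) = -5 + √(A + A) = -5 + √(2*A) = -5 + √2*√A)
H(10 - 1*(-30)) - n(-49) = (10 - 1*(-30)) - (-5 + √2*√(-49)) = (10 + 30) - (-5 + √2*(7*I)) = 40 - (-5 + 7*I*√2) = 40 + (5 - 7*I*√2) = 45 - 7*I*√2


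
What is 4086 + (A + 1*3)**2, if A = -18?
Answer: 4311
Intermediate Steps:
4086 + (A + 1*3)**2 = 4086 + (-18 + 1*3)**2 = 4086 + (-18 + 3)**2 = 4086 + (-15)**2 = 4086 + 225 = 4311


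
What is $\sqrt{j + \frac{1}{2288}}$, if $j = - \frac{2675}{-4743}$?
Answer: $\frac{\sqrt{461596901623}}{904332} \approx 0.75128$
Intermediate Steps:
$j = \frac{2675}{4743}$ ($j = \left(-2675\right) \left(- \frac{1}{4743}\right) = \frac{2675}{4743} \approx 0.56399$)
$\sqrt{j + \frac{1}{2288}} = \sqrt{\frac{2675}{4743} + \frac{1}{2288}} = \sqrt{\frac{6125143}{10851984}} = \frac{\sqrt{461596901623}}{904332}$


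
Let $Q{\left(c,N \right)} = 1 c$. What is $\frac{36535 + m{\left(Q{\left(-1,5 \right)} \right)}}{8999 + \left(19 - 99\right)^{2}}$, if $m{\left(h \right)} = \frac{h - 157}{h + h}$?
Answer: $\frac{36614}{15399} \approx 2.3777$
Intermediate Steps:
$Q{\left(c,N \right)} = c$
$m{\left(h \right)} = \frac{-157 + h}{2 h}$
$\frac{36535 + m{\left(Q{\left(-1,5 \right)} \right)}}{8999 + \left(19 - 99\right)^{2}} = \frac{36535 + \frac{-157 - 1}{2 \left(-1\right)}}{8999 + \left(19 - 99\right)^{2}} = \frac{36535 + \frac{1}{2} \left(-1\right) \left(-158\right)}{8999 + \left(-80\right)^{2}} = \frac{36535 + 79}{8999 + 6400} = \frac{36614}{15399}$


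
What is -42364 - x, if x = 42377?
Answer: -84741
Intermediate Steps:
-42364 - x = -42364 - 1*42377 = -42364 - 42377 = -84741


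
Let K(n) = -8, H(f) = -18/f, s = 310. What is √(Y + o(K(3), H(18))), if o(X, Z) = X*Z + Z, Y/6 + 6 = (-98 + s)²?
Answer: √269635 ≈ 519.26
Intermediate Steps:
Y = 269628 (Y = -36 + 6*(-98 + 310)² = -36 + 6*212² = -36 + 6*44944 = -36 + 269664 = 269628)
o(X, Z) = Z + X*Z
√(Y + o(K(3), H(18))) = √(269628 + (-18/18)*(1 - 8)) = √(269628 - 18*1/18*(-7)) = √(269628 - 1*(-7)) = √(269628 + 7) = √269635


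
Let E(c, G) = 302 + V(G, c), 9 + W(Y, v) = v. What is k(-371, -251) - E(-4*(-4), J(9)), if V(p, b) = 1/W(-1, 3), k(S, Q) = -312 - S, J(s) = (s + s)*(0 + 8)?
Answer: -1457/6 ≈ -242.83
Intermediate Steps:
J(s) = 16*s (J(s) = (2*s)*8 = 16*s)
W(Y, v) = -9 + v
V(p, b) = -⅙ (V(p, b) = 1/(-9 + 3) = 1/(-6) = -⅙)
E(c, G) = 1811/6 (E(c, G) = 302 - ⅙ = 1811/6)
k(-371, -251) - E(-4*(-4), J(9)) = (-312 - 1*(-371)) - 1*1811/6 = (-312 + 371) - 1811/6 = 59 - 1811/6 = -1457/6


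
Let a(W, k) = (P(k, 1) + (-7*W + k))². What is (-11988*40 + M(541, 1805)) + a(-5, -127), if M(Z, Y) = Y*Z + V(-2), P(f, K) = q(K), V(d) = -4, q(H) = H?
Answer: 505262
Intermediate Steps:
P(f, K) = K
M(Z, Y) = -4 + Y*Z (M(Z, Y) = Y*Z - 4 = -4 + Y*Z)
a(W, k) = (1 + k - 7*W)² (a(W, k) = (1 + (-7*W + k))² = (1 + (k - 7*W))² = (1 + k - 7*W)²)
(-11988*40 + M(541, 1805)) + a(-5, -127) = (-11988*40 + (-4 + 1805*541)) + (1 - 127 - 7*(-5))² = (-479520 + (-4 + 976505)) + (1 - 127 + 35)² = (-479520 + 976501) + (-91)² = 496981 + 8281 = 505262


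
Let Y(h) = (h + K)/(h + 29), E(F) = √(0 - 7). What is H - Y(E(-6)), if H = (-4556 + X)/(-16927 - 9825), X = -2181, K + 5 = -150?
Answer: 7860997/1417856 - 23*I*√7/106 ≈ 5.5443 - 0.57408*I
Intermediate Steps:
K = -155 (K = -5 - 150 = -155)
E(F) = I*√7 (E(F) = √(-7) = I*√7)
Y(h) = (-155 + h)/(29 + h) (Y(h) = (h - 155)/(h + 29) = (-155 + h)/(29 + h))
H = 6737/26752 (H = (-4556 - 2181)/(-16927 - 9825) = -6737/(-26752) = -6737*(-1/26752) = 6737/26752 ≈ 0.25183)
H - Y(E(-6)) = 6737/26752 - (-155 + I*√7)/(29 + I*√7)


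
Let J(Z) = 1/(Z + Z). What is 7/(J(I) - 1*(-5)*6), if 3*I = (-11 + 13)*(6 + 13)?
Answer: 532/2283 ≈ 0.23303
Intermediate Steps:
I = 38/3 (I = ((-11 + 13)*(6 + 13))/3 = (2*19)/3 = (⅓)*38 = 38/3 ≈ 12.667)
J(Z) = 1/(2*Z)
7/(J(I) - 1*(-5)*6) = 7/(1/(2*(38/3)) - 1*(-5)*6) = 7/((½)*(3/38) + 5*6) = 7/(3/76 + 30) = 7/(2283/76) = 7*(76/2283) = 532/2283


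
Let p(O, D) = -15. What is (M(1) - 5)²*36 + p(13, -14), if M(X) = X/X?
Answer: 561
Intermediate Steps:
M(X) = 1
(M(1) - 5)²*36 + p(13, -14) = (1 - 5)²*36 - 15 = (-4)²*36 - 15 = 16*36 - 15 = 576 - 15 = 561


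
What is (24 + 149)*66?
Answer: 11418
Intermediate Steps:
(24 + 149)*66 = 173*66 = 11418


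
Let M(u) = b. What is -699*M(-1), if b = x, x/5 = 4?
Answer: -13980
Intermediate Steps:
x = 20 (x = 5*4 = 20)
b = 20
M(u) = 20
-699*M(-1) = -699*20 = -13980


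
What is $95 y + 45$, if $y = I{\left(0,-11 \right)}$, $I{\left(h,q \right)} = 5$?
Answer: $520$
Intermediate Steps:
$y = 5$
$95 y + 45 = 95 \cdot 5 + 45 = 475 + 45 = 520$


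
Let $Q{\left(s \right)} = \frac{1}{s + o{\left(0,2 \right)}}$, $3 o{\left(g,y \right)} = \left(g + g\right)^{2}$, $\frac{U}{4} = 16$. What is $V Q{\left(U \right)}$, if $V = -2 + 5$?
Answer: $\frac{3}{64} \approx 0.046875$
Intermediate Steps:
$U = 64$ ($U = 4 \cdot 16 = 64$)
$V = 3$
$o{\left(g,y \right)} = \frac{4 g^{2}}{3}$ ($o{\left(g,y \right)} = \frac{\left(g + g\right)^{2}}{3} = \frac{\left(2 g\right)^{2}}{3} = \frac{4 g^{2}}{3}$)
$Q{\left(s \right)} = \frac{1}{s}$ ($Q{\left(s \right)} = \frac{1}{s + \frac{4 \cdot 0^{2}}{3}} = \frac{1}{s + \frac{4}{3} \cdot 0} = \frac{1}{s + 0} = \frac{1}{s}$)
$V Q{\left(U \right)} = \frac{3}{64}$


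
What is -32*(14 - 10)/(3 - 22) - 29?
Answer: -423/19 ≈ -22.263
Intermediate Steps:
-32*(14 - 10)/(3 - 22) - 29 = -128/(-19) - 29 = -128*(-1)/19 - 29 = -32*(-4/19) - 29 = 128/19 - 29 = -423/19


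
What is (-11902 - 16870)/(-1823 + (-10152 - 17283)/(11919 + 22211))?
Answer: 196397672/12449285 ≈ 15.776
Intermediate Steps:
(-11902 - 16870)/(-1823 + (-10152 - 17283)/(11919 + 22211)) = -28772/(-1823 - 27435/34130) = -28772/(-1823 - 27435*1/34130) = -28772/(-1823 - 5487/6826) = -28772/(-12449285/6826) = -28772*(-6826/12449285) = 196397672/12449285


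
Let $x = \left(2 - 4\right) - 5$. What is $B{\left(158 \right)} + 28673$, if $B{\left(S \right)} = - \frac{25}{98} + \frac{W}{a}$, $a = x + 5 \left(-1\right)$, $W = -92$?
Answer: $\frac{8432041}{294} \approx 28680.0$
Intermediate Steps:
$x = -7$ ($x = -2 - 5 = -7$)
$a = -12$ ($a = -7 + 5 \left(-1\right) = -7 - 5 = -12$)
$B{\left(S \right)} = \frac{2179}{294}$ ($B{\left(S \right)} = - \frac{25}{98} - \frac{92}{-12} = \left(-25\right) \frac{1}{98} - - \frac{23}{3} = - \frac{25}{98} + \frac{23}{3} = \frac{2179}{294}$)
$B{\left(158 \right)} + 28673 = \frac{2179}{294} + 28673 = \frac{8432041}{294}$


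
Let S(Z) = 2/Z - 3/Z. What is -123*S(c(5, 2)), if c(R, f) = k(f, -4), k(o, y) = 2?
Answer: 123/2 ≈ 61.500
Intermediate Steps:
c(R, f) = 2
S(Z) = -1/Z
-123*S(c(5, 2)) = -(-123)/2 = -123*(-½) = 123/2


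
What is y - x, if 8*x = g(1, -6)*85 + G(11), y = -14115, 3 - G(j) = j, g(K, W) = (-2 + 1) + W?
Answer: -112317/8 ≈ -14040.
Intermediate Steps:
g(K, W) = -1 + W
G(j) = 3 - j
x = -603/8 (x = ((-1 - 6)*85 + (3 - 1*11))/8 = (-7*85 + (3 - 11))/8 = (-595 - 8)/8 = (⅛)*(-603) = -603/8 ≈ -75.375)
y - x = -14115 - 1*(-603/8) = -14115 + 603/8 = -112317/8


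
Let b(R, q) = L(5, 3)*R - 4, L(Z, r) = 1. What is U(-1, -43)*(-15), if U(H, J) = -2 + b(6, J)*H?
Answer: 60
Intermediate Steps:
b(R, q) = -4 + R (b(R, q) = 1*R - 4 = R - 4 = -4 + R)
U(H, J) = -2 + 2*H (U(H, J) = -2 + (-4 + 6)*H = -2 + 2*H)
U(-1, -43)*(-15) = (-2 + 2*(-1))*(-15) = (-2 - 2)*(-15) = -4*(-15) = 60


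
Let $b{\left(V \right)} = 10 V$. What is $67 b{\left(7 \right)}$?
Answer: $4690$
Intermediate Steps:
$67 b{\left(7 \right)} = 67 \cdot 10 \cdot 7 = 67 \cdot 70 = 4690$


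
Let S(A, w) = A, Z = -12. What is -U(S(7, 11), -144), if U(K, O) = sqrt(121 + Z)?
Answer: -sqrt(109) ≈ -10.440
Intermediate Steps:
U(K, O) = sqrt(109) (U(K, O) = sqrt(121 - 12) = sqrt(109))
-U(S(7, 11), -144) = -sqrt(109)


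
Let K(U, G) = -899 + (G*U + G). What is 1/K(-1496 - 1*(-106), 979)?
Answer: -1/1360730 ≈ -7.3490e-7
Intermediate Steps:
K(U, G) = -899 + G + G*U (K(U, G) = -899 + (G + G*U) = -899 + G + G*U)
1/K(-1496 - 1*(-106), 979) = 1/(-899 + 979 + 979*(-1496 - 1*(-106))) = 1/(-899 + 979 + 979*(-1496 + 106)) = 1/(-899 + 979 + 979*(-1390)) = 1/(-899 + 979 - 1360810) = 1/(-1360730) = -1/1360730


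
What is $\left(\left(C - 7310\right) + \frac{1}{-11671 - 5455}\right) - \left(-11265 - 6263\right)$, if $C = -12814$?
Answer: $- \frac{44459097}{17126} \approx -2596.0$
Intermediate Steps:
$\left(\left(C - 7310\right) + \frac{1}{-11671 - 5455}\right) - \left(-11265 - 6263\right) = \left(\left(-12814 - 7310\right) + \frac{1}{-11671 - 5455}\right) - \left(-11265 - 6263\right) = \left(-20124 + \frac{1}{-17126}\right) - \left(-11265 - 6263\right) = \left(-20124 - \frac{1}{17126}\right) - -17528 = - \frac{344643625}{17126} + 17528 = - \frac{44459097}{17126}$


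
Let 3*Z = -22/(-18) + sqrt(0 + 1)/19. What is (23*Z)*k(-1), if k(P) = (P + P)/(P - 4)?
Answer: 10028/2565 ≈ 3.9096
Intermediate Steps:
k(P) = 2*P/(-4 + P) (k(P) = (2*P)/(-4 + P) = 2*P/(-4 + P))
Z = 218/513 (Z = (-22/(-18) + sqrt(0 + 1)/19)/3 = (-22*(-1/18) + sqrt(1)*(1/19))/3 = (11/9 + 1*(1/19))/3 = (11/9 + 1/19)/3 = (1/3)*(218/171) = 218/513 ≈ 0.42495)
(23*Z)*k(-1) = (23*(218/513))*(2*(-1)/(-4 - 1)) = 5014*(2*(-1)/(-5))/513 = 5014*(2*(-1)*(-1/5))/513 = (5014/513)*(2/5) = 10028/2565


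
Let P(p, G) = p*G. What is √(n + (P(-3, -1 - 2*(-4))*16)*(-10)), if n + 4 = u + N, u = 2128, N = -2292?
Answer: 2*√798 ≈ 56.498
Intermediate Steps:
n = -168 (n = -4 + (2128 - 2292) = -4 - 164 = -168)
P(p, G) = G*p
√(n + (P(-3, -1 - 2*(-4))*16)*(-10)) = √(-168 + (((-1 - 2*(-4))*(-3))*16)*(-10)) = √(-168 + (((-1 + 8)*(-3))*16)*(-10)) = √(-168 + ((7*(-3))*16)*(-10)) = √(-168 - 21*16*(-10)) = √(-168 - 336*(-10)) = √(-168 + 3360) = √3192 = 2*√798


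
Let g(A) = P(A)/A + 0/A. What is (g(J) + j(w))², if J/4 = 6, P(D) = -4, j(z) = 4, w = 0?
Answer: 529/36 ≈ 14.694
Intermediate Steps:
J = 24 (J = 4*6 = 24)
g(A) = -4/A (g(A) = -4/A + 0/A = -4/A + 0 = -4/A)
(g(J) + j(w))² = (-4/24 + 4)² = (-4*1/24 + 4)² = (-⅙ + 4)² = (23/6)² = 529/36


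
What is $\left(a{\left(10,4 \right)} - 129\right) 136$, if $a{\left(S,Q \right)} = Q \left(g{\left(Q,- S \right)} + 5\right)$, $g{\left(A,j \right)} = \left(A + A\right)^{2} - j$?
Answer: $25432$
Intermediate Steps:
$g{\left(A,j \right)} = - j + 4 A^{2}$ ($g{\left(A,j \right)} = \left(2 A\right)^{2} - j = 4 A^{2} - j = - j + 4 A^{2}$)
$a{\left(S,Q \right)} = Q \left(5 + S + 4 Q^{2}\right)$ ($a{\left(S,Q \right)} = Q \left(\left(- \left(-1\right) S + 4 Q^{2}\right) + 5\right) = Q \left(\left(S + 4 Q^{2}\right) + 5\right) = Q \left(5 + S + 4 Q^{2}\right)$)
$\left(a{\left(10,4 \right)} - 129\right) 136 = \left(4 \left(5 + 10 + 4 \cdot 4^{2}\right) - 129\right) 136 = \left(4 \left(5 + 10 + 4 \cdot 16\right) - 129\right) 136 = \left(4 \left(5 + 10 + 64\right) - 129\right) 136 = \left(4 \cdot 79 - 129\right) 136 = \left(316 - 129\right) 136 = 187 \cdot 136 = 25432$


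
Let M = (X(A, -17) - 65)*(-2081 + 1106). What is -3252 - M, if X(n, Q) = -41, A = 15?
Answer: -106602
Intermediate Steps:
M = 103350 (M = (-41 - 65)*(-2081 + 1106) = -106*(-975) = 103350)
-3252 - M = -3252 - 1*103350 = -3252 - 103350 = -106602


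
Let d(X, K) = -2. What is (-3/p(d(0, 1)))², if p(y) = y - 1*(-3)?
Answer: 9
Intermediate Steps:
p(y) = 3 + y (p(y) = y + 3 = 3 + y)
(-3/p(d(0, 1)))² = (-3/(3 - 2))² = (-3/1)² = (-3*1)² = (-3)² = 9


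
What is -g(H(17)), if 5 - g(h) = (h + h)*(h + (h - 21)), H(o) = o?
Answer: 437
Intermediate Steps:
g(h) = 5 - 2*h*(-21 + 2*h) (g(h) = 5 - (h + h)*(h + (h - 21)) = 5 - 2*h*(h + (-21 + h)) = 5 - 2*h*(-21 + 2*h))
-g(H(17)) = -(5 - 4*17**2 + 42*17) = -(5 - 4*289 + 714) = -(5 - 1156 + 714) = -1*(-437) = 437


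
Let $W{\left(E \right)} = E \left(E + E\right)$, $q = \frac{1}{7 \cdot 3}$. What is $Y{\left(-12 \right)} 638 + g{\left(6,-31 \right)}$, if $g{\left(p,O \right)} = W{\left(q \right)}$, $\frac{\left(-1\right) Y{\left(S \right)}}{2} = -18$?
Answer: $\frac{10128890}{441} \approx 22968.0$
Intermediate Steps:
$Y{\left(S \right)} = 36$ ($Y{\left(S \right)} = \left(-2\right) \left(-18\right) = 36$)
$q = \frac{1}{21}$ ($q = \frac{1}{7} \cdot \frac{1}{3} = \frac{1}{21} \approx 0.047619$)
$W{\left(E \right)} = 2 E^{2}$ ($W{\left(E \right)} = E 2 E = 2 E^{2}$)
$g{\left(p,O \right)} = \frac{2}{441}$
$Y{\left(-12 \right)} 638 + g{\left(6,-31 \right)} = 36 \cdot 638 + \frac{2}{441} = 22968 + \frac{2}{441} = \frac{10128890}{441}$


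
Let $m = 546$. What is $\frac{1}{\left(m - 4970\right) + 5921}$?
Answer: $\frac{1}{1497} \approx 0.000668$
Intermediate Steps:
$\frac{1}{\left(m - 4970\right) + 5921} = \frac{1}{\left(546 - 4970\right) + 5921} = \frac{1}{-4424 + 5921} = \frac{1}{1497}$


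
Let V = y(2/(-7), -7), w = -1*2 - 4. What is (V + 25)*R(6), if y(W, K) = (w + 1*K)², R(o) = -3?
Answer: -582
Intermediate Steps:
w = -6 (w = -2 - 4 = -6)
y(W, K) = (-6 + K)² (y(W, K) = (-6 + 1*K)² = (-6 + K)²)
V = 169 (V = (-6 - 7)² = (-13)² = 169)
(V + 25)*R(6) = (169 + 25)*(-3) = 194*(-3) = -582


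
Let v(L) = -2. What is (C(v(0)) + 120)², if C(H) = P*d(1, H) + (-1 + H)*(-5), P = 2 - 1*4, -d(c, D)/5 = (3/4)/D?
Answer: 275625/16 ≈ 17227.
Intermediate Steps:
d(c, D) = -15/(4*D) (d(c, D) = -5*3/4/D = -5*3*(¼)/D = -15/(4*D))
P = -2 (P = 2 - 4 = -2)
C(H) = 5 - 5*H + 15/(2*H) (C(H) = -(-15)/(2*H) + (-1 + H)*(-5) = 15/(2*H) + (5 - 5*H) = 5 - 5*H + 15/(2*H))
(C(v(0)) + 120)² = ((5 - 5*(-2) + (15/2)/(-2)) + 120)² = ((5 + 10 + (15/2)*(-½)) + 120)² = ((5 + 10 - 15/4) + 120)² = (45/4 + 120)² = (525/4)² = 275625/16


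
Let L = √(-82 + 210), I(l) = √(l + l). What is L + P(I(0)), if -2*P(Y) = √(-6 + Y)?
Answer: 8*√2 - I*√6/2 ≈ 11.314 - 1.2247*I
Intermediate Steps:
I(l) = √2*√l (I(l) = √(2*l) = √2*√l)
P(Y) = -√(-6 + Y)/2
L = 8*√2 (L = √128 = 8*√2 ≈ 11.314)
L + P(I(0)) = 8*√2 - √(-6 + √2*√0)/2 = 8*√2 - √(-6 + √2*0)/2 = 8*√2 - √(-6 + 0)/2 = 8*√2 - I*√6/2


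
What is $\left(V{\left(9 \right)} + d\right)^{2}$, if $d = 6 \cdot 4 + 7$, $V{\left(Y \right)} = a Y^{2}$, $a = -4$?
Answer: $85849$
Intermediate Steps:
$V{\left(Y \right)} = - 4 Y^{2}$
$d = 31$ ($d = 24 + 7 = 31$)
$\left(V{\left(9 \right)} + d\right)^{2} = \left(- 4 \cdot 9^{2} + 31\right)^{2} = \left(\left(-4\right) 81 + 31\right)^{2} = \left(-324 + 31\right)^{2} = \left(-293\right)^{2} = 85849$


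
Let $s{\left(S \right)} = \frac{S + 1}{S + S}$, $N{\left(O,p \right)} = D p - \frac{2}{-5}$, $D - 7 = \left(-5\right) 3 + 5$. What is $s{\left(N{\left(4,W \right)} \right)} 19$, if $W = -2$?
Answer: $\frac{703}{64} \approx 10.984$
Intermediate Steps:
$D = -3$ ($D = 7 + \left(\left(-5\right) 3 + 5\right) = 7 + \left(-15 + 5\right) = 7 - 10 = -3$)
$N{\left(O,p \right)} = \frac{2}{5} - 3 p$ ($N{\left(O,p \right)} = - 3 p - \frac{2}{-5} = - 3 p - 2 \left(- \frac{1}{5}\right) = - 3 p - - \frac{2}{5} = - 3 p + \frac{2}{5} = \frac{2}{5} - 3 p$)
$s{\left(S \right)} = \frac{1 + S}{2 S}$
$s{\left(N{\left(4,W \right)} \right)} 19 = \frac{1 + \left(\frac{2}{5} - -6\right)}{2 \left(\frac{2}{5} - -6\right)} 19 = \frac{1 + \left(\frac{2}{5} + 6\right)}{2 \left(\frac{2}{5} + 6\right)} 19 = \frac{1 + \frac{32}{5}}{2 \cdot \frac{32}{5}} \cdot 19 = \frac{1}{2} \cdot \frac{5}{32} \cdot \frac{37}{5} \cdot 19 = \frac{37}{64} \cdot 19 = \frac{703}{64}$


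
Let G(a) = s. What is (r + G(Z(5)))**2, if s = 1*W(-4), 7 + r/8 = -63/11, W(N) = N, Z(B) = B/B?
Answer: 1354896/121 ≈ 11197.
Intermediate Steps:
Z(B) = 1
r = -1120/11 (r = -56 + 8*(-63/11) = -56 - 504/11 = -1120/11 ≈ -101.82)
s = -4 (s = 1*(-4) = -4)
G(a) = -4
(r + G(Z(5)))**2 = (-1120/11 - 4)**2 = (-1164/11)**2 = 1354896/121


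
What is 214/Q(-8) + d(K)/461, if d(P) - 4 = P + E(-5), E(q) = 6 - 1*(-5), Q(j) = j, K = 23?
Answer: -49175/1844 ≈ -26.668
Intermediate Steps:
E(q) = 11 (E(q) = 6 + 5 = 11)
d(P) = 15 + P (d(P) = 4 + (P + 11) = 4 + (11 + P) = 15 + P)
214/Q(-8) + d(K)/461 = 214/(-8) + (15 + 23)/461 = 214*(-⅛) + 38*(1/461) = -107/4 + 38/461 = -49175/1844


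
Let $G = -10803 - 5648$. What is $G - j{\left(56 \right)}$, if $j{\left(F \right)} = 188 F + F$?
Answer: $-27035$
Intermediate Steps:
$j{\left(F \right)} = 189 F$
$G = -16451$
$G - j{\left(56 \right)} = -16451 - 189 \cdot 56 = -16451 - 10584 = -27035$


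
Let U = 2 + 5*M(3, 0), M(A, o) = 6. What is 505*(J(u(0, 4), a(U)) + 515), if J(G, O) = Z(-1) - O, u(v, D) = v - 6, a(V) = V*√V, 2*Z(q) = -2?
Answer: 259570 - 64640*√2 ≈ 1.6816e+5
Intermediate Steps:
Z(q) = -1 (Z(q) = (½)*(-2) = -1)
U = 32 (U = 2 + 5*6 = 2 + 30 = 32)
a(V) = V^(3/2)
u(v, D) = -6 + v
J(G, O) = -1 - O
505*(J(u(0, 4), a(U)) + 515) = 505*((-1 - 32^(3/2)) + 515) = 505*((-1 - 128*√2) + 515) = 505*(514 - 128*√2) = 259570 - 64640*√2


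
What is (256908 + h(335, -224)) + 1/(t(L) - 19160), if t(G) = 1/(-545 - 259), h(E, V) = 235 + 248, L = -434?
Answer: 3965015950827/15404641 ≈ 2.5739e+5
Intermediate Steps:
h(E, V) = 483
t(G) = -1/804 (t(G) = 1/(-804) = -1/804)
(256908 + h(335, -224)) + 1/(t(L) - 19160) = (256908 + 483) + 1/(-1/804 - 19160) = 257391 + 1/(-15404641/804) = 257391 - 804/15404641 = 3965015950827/15404641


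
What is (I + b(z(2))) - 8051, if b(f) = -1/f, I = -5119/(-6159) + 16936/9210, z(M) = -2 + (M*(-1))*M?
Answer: -152175718337/18908130 ≈ -8048.2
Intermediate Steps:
z(M) = -2 - M² (z(M) = -2 + (-M)*M = -2 - M²)
I = 25242469/9454065 (I = -5119*(-1/6159) + 16936*(1/9210) = 5119/6159 + 8468/4605 = 25242469/9454065 ≈ 2.6700)
(I + b(z(2))) - 8051 = (25242469/9454065 - 1/(-2 - 1*2²)) - 8051 = (25242469/9454065 - 1/(-2 - 1*4)) - 8051 = (25242469/9454065 - 1/(-2 - 4)) - 8051 = (25242469/9454065 - 1/(-6)) - 8051 = (25242469/9454065 - 1*(-⅙)) - 8051 = (25242469/9454065 + ⅙) - 8051 = 53636293/18908130 - 8051 = -152175718337/18908130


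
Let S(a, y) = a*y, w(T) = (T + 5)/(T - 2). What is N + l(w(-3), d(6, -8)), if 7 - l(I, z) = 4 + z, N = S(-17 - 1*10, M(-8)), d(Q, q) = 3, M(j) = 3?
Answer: -81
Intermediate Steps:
w(T) = (5 + T)/(-2 + T)
N = -81 (N = (-17 - 1*10)*3 = (-17 - 10)*3 = -27*3 = -81)
l(I, z) = 3 - z (l(I, z) = 7 - (4 + z) = 7 + (-4 - z) = 3 - z)
N + l(w(-3), d(6, -8)) = -81 + (3 - 1*3) = -81 + (3 - 3) = -81 + 0 = -81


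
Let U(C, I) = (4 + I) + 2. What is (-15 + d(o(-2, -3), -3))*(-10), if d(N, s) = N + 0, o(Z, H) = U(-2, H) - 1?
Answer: 130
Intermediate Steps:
U(C, I) = 6 + I
o(Z, H) = 5 + H (o(Z, H) = (6 + H) - 1 = 5 + H)
d(N, s) = N
(-15 + d(o(-2, -3), -3))*(-10) = (-15 + (5 - 3))*(-10) = (-15 + 2)*(-10) = -13*(-10) = 130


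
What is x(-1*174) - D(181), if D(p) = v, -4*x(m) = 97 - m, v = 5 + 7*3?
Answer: -375/4 ≈ -93.750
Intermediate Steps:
v = 26 (v = 5 + 21 = 26)
x(m) = -97/4 + m/4 (x(m) = -(97 - m)/4 = -97/4 + m/4)
D(p) = 26
x(-1*174) - D(181) = (-97/4 + (-1*174)/4) - 1*26 = (-97/4 + (¼)*(-174)) - 26 = (-97/4 - 87/2) - 26 = -271/4 - 26 = -375/4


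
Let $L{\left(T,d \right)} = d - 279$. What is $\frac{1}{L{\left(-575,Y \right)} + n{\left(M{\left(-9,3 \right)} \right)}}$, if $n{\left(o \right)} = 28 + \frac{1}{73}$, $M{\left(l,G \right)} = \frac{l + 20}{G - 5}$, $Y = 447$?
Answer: $\frac{73}{14309} \approx 0.0051017$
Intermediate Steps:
$L{\left(T,d \right)} = -279 + d$ ($L{\left(T,d \right)} = d - 279 = -279 + d$)
$M{\left(l,G \right)} = \frac{20 + l}{-5 + G}$
$n{\left(o \right)} = \frac{2045}{73}$ ($n{\left(o \right)} = 28 + \frac{1}{73} = \frac{2045}{73}$)
$\frac{1}{L{\left(-575,Y \right)} + n{\left(M{\left(-9,3 \right)} \right)}} = \frac{1}{\left(-279 + 447\right) + \frac{2045}{73}} = \frac{1}{168 + \frac{2045}{73}} = \frac{1}{\frac{14309}{73}} = \frac{73}{14309}$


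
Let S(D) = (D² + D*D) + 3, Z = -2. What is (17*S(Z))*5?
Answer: 935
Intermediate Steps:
S(D) = 3 + 2*D² (S(D) = (D² + D²) + 3 = 2*D² + 3 = 3 + 2*D²)
(17*S(Z))*5 = (17*(3 + 2*(-2)²))*5 = (17*(3 + 2*4))*5 = (17*(3 + 8))*5 = (17*11)*5 = 187*5 = 935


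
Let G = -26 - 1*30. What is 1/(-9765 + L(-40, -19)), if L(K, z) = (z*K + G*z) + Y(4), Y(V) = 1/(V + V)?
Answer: -8/63527 ≈ -0.00012593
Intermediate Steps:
G = -56 (G = -26 - 30 = -56)
Y(V) = 1/(2*V)
L(K, z) = 1/8 - 56*z + K*z (L(K, z) = (z*K - 56*z) + (1/2)/4 = (K*z - 56*z) + (1/2)*(1/4) = (-56*z + K*z) + 1/8 = 1/8 - 56*z + K*z)
1/(-9765 + L(-40, -19)) = 1/(-9765 + (1/8 - 56*(-19) - 40*(-19))) = 1/(-9765 + (1/8 + 1064 + 760)) = 1/(-9765 + 14593/8) = 1/(-63527/8) = -8/63527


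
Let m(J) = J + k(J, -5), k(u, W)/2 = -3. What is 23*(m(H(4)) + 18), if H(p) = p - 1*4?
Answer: 276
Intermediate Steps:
k(u, W) = -6 (k(u, W) = 2*(-3) = -6)
H(p) = -4 + p (H(p) = p - 4 = -4 + p)
m(J) = -6 + J (m(J) = J - 6 = -6 + J)
23*(m(H(4)) + 18) = 23*((-6 + (-4 + 4)) + 18) = 23*((-6 + 0) + 18) = 23*(-6 + 18) = 23*12 = 276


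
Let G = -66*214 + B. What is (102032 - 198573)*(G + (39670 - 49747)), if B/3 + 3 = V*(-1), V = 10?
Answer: 2340153840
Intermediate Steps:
B = -39 (B = -9 + 3*(10*(-1)) = -9 + 3*(-10) = -9 - 30 = -39)
G = -14163 (G = -66*214 - 39 = -14124 - 39 = -14163)
(102032 - 198573)*(G + (39670 - 49747)) = (102032 - 198573)*(-14163 + (39670 - 49747)) = -96541*(-14163 - 10077) = -96541*(-24240) = 2340153840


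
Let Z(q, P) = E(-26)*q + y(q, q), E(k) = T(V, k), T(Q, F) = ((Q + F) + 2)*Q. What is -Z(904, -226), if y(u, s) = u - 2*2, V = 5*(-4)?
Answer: -796420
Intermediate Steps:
V = -20
T(Q, F) = Q*(2 + F + Q) (T(Q, F) = ((F + Q) + 2)*Q = (2 + F + Q)*Q = Q*(2 + F + Q))
y(u, s) = -4 + u (y(u, s) = u - 4 = -4 + u)
E(k) = 360 - 20*k (E(k) = -20*(2 + k - 20) = -20*(-18 + k) = 360 - 20*k)
Z(q, P) = -4 + 881*q (Z(q, P) = (360 - 20*(-26))*q + (-4 + q) = (360 + 520)*q + (-4 + q) = 880*q + (-4 + q) = -4 + 881*q)
-Z(904, -226) = -(-4 + 881*904) = -(-4 + 796424) = -1*796420 = -796420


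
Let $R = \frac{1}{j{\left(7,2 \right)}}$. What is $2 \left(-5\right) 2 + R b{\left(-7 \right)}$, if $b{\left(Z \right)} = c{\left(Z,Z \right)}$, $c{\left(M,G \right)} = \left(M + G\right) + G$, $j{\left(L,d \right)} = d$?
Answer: $- \frac{61}{2} \approx -30.5$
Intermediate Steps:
$c{\left(M,G \right)} = M + 2 G$ ($c{\left(M,G \right)} = \left(G + M\right) + G = M + 2 G$)
$b{\left(Z \right)} = 3 Z$ ($b{\left(Z \right)} = Z + 2 Z = 3 Z$)
$R = \frac{1}{2} \approx 0.5$
$2 \left(-5\right) 2 + R b{\left(-7 \right)} = 2 \left(-5\right) 2 + \frac{3 \left(-7\right)}{2} = \left(-10\right) 2 + \frac{1}{2} \left(-21\right) = -20 - \frac{21}{2} = - \frac{61}{2}$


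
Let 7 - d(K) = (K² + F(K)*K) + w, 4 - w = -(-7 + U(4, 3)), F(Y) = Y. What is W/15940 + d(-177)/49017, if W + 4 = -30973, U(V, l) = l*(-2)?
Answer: -2516913089/781330980 ≈ -3.2213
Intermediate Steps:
U(V, l) = -2*l
W = -30977 (W = -4 - 30973 = -30977)
w = -9 (w = 4 - (-1)*(-7 - 2*3) = 4 - (-1)*(-7 - 6) = 4 - (-1)*(-13) = 4 - 1*13 = 4 - 13 = -9)
d(K) = 16 - 2*K² (d(K) = 7 - ((K² + K*K) - 9) = 7 - ((K² + K²) - 9) = 7 - (2*K² - 9) = 7 - (-9 + 2*K²) = 7 + (9 - 2*K²) = 16 - 2*K²)
W/15940 + d(-177)/49017 = -30977/15940 + (16 - 2*(-177)²)/49017 = -30977*1/15940 + (16 - 2*31329)*(1/49017) = -30977/15940 + (16 - 62658)*(1/49017) = -30977/15940 - 62642*1/49017 = -30977/15940 - 62642/49017 = -2516913089/781330980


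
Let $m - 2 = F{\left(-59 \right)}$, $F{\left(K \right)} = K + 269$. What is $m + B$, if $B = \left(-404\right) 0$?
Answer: $212$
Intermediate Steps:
$F{\left(K \right)} = 269 + K$
$m = 212$ ($m = 2 + \left(269 - 59\right) = 2 + 210 = 212$)
$B = 0$
$m + B = 212 + 0 = 212$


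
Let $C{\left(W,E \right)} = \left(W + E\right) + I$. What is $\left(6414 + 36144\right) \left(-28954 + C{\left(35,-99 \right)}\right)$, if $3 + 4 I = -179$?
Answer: $-1236884433$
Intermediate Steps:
$I = - \frac{91}{2}$ ($I = - \frac{3}{4} + \frac{1}{4} \left(-179\right) = - \frac{3}{4} - \frac{179}{4} = - \frac{91}{2} \approx -45.5$)
$C{\left(W,E \right)} = - \frac{91}{2} + E + W$ ($C{\left(W,E \right)} = \left(W + E\right) - \frac{91}{2} = \left(E + W\right) - \frac{91}{2} = - \frac{91}{2} + E + W$)
$\left(6414 + 36144\right) \left(-28954 + C{\left(35,-99 \right)}\right) = \left(6414 + 36144\right) \left(-28954 - \frac{219}{2}\right) = 42558 \left(-28954 - \frac{219}{2}\right) = 42558 \left(- \frac{58127}{2}\right) = -1236884433$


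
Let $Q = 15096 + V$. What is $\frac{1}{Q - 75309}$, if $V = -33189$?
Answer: $- \frac{1}{93402} \approx -1.0706 \cdot 10^{-5}$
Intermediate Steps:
$Q = -18093$ ($Q = 15096 - 33189 = -18093$)
$\frac{1}{Q - 75309} = \frac{1}{-18093 - 75309} = \frac{1}{-93402} = - \frac{1}{93402}$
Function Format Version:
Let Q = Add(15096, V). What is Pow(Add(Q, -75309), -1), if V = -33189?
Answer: Rational(-1, 93402) ≈ -1.0706e-5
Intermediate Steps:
Q = -18093 (Q = Add(15096, -33189) = -18093)
Pow(Add(Q, -75309), -1) = Pow(Add(-18093, -75309), -1) = Pow(-93402, -1) = Rational(-1, 93402)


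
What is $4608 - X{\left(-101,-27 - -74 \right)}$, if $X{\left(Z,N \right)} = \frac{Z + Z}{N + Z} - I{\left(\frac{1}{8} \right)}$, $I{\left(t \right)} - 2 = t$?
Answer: $\frac{994979}{216} \approx 4606.4$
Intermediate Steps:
$I{\left(t \right)} = 2 + t$
$X{\left(Z,N \right)} = - \frac{17}{8} + \frac{2 Z}{N + Z}$ ($X{\left(Z,N \right)} = \frac{Z + Z}{N + Z} - \left(2 + \frac{1}{8}\right) = \frac{2 Z}{N + Z} - \left(2 + \frac{1}{8}\right) = \frac{2 Z}{N + Z} - \frac{17}{8} = - \frac{17}{8} + \frac{2 Z}{N + Z}$)
$4608 - X{\left(-101,-27 - -74 \right)} = 4608 - \frac{\left(-1\right) \left(-101\right) - 17 \left(-27 - -74\right)}{8 \left(\left(-27 - -74\right) - 101\right)} = 4608 - \frac{101 - 17 \left(-27 + 74\right)}{8 \left(\left(-27 + 74\right) - 101\right)} = 4608 - \frac{101 - 799}{8 \left(47 - 101\right)} = 4608 - \frac{101 - 799}{8 \left(-54\right)} = 4608 - \frac{1}{8} \left(- \frac{1}{54}\right) \left(-698\right) = 4608 - \frac{349}{216} = \frac{994979}{216}$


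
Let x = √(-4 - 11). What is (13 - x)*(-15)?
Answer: -195 + 15*I*√15 ≈ -195.0 + 58.095*I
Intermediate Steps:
x = I*√15 (x = √(-15) = I*√15 ≈ 3.873*I)
(13 - x)*(-15) = (13 - I*√15)*(-15) = -195 + 15*I*√15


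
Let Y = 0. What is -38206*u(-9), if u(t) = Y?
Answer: 0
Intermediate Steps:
u(t) = 0
-38206*u(-9) = -38206*0 = 0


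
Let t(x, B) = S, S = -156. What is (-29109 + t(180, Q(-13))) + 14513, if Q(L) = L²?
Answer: -14752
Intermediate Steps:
t(x, B) = -156
(-29109 + t(180, Q(-13))) + 14513 = (-29109 - 156) + 14513 = -29265 + 14513 = -14752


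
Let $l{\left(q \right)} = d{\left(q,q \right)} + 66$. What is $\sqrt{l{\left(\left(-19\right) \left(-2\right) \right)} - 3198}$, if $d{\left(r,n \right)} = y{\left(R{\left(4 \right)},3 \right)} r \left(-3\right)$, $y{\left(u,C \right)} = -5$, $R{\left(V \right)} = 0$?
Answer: $i \sqrt{2562} \approx 50.616 i$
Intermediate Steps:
$d{\left(r,n \right)} = 15 r$ ($d{\left(r,n \right)} = - 5 r \left(-3\right) = 15 r$)
$l{\left(q \right)} = 66 + 15 q$ ($l{\left(q \right)} = 15 q + 66 = 66 + 15 q$)
$\sqrt{l{\left(\left(-19\right) \left(-2\right) \right)} - 3198} = \sqrt{\left(66 + 15 \left(\left(-19\right) \left(-2\right)\right)\right) - 3198} = \sqrt{\left(66 + 15 \cdot 38\right) - 3198} = \sqrt{\left(66 + 570\right) - 3198} = \sqrt{636 - 3198} = \sqrt{-2562} = i \sqrt{2562}$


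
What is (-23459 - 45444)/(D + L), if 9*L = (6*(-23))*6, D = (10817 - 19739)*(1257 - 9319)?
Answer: -68903/71929072 ≈ -0.00095793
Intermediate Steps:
D = 71929164 (D = -8922*(-8062) = 71929164)
L = -92 (L = ((6*(-23))*6)/9 = (-138*6)/9 = (⅑)*(-828) = -92)
(-23459 - 45444)/(D + L) = (-23459 - 45444)/(71929164 - 92) = -68903/71929072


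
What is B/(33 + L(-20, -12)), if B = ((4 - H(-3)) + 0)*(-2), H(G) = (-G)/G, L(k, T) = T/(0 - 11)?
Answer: -22/75 ≈ -0.29333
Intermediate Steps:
L(k, T) = -T/11 (L(k, T) = T/(-11) = T*(-1/11) = -T/11)
H(G) = -1
B = -10 (B = ((4 - 1*(-1)) + 0)*(-2) = ((4 + 1) + 0)*(-2) = (5 + 0)*(-2) = 5*(-2) = -10)
B/(33 + L(-20, -12)) = -10/(33 - 1/11*(-12)) = -10/(33 + 12/11) = -10/(375/11) = (11/375)*(-10) = -22/75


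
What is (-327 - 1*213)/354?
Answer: -90/59 ≈ -1.5254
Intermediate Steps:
(-327 - 1*213)/354 = (-327 - 213)*(1/354) = -540*1/354 = -90/59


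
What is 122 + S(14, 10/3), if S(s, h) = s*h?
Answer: 506/3 ≈ 168.67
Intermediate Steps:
S(s, h) = h*s
122 + S(14, 10/3) = 122 + (10/3)*14 = 122 + 140/3 = 506/3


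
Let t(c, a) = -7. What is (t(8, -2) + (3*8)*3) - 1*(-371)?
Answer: 436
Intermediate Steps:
(t(8, -2) + (3*8)*3) - 1*(-371) = (-7 + (3*8)*3) - 1*(-371) = (-7 + 24*3) + 371 = (-7 + 72) + 371 = 65 + 371 = 436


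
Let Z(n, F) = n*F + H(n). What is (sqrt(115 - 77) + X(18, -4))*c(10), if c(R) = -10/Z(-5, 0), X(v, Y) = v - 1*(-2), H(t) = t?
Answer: 40 + 2*sqrt(38) ≈ 52.329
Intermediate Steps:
Z(n, F) = n + F*n (Z(n, F) = n*F + n = F*n + n = n + F*n)
X(v, Y) = 2 + v (X(v, Y) = v + 2 = 2 + v)
c(R) = 2 (c(R) = -10*(-1/(5*(1 + 0))) = -10/((-5*1)) = -10/(-5) = -10*(-1/5) = 2)
(sqrt(115 - 77) + X(18, -4))*c(10) = (sqrt(115 - 77) + (2 + 18))*2 = (sqrt(38) + 20)*2 = (20 + sqrt(38))*2 = 40 + 2*sqrt(38)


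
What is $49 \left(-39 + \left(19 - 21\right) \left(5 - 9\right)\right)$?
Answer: $-1519$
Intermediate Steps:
$49 \left(-39 + \left(19 - 21\right) \left(5 - 9\right)\right) = 49 \left(-39 - -8\right) = 49 \left(-39 + 8\right) = 49 \left(-31\right) = -1519$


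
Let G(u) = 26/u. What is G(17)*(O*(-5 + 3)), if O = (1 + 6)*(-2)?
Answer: 728/17 ≈ 42.824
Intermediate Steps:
O = -14 (O = 7*(-2) = -14)
G(17)*(O*(-5 + 3)) = (26/17)*(-14*(-5 + 3)) = (26*(1/17))*(-14*(-2)) = (26/17)*28 = 728/17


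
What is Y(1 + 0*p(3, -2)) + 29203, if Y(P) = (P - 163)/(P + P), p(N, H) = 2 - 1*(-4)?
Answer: 29122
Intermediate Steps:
p(N, H) = 6 (p(N, H) = 2 + 4 = 6)
Y(P) = (-163 + P)/(2*P) (Y(P) = (-163 + P)/((2*P)) = (-163 + P)*(1/(2*P)) = (-163 + P)/(2*P))
Y(1 + 0*p(3, -2)) + 29203 = (-163 + (1 + 0*6))/(2*(1 + 0*6)) + 29203 = (-163 + (1 + 0))/(2*(1 + 0)) + 29203 = (½)*(-163 + 1)/1 + 29203 = (½)*1*(-162) + 29203 = -81 + 29203 = 29122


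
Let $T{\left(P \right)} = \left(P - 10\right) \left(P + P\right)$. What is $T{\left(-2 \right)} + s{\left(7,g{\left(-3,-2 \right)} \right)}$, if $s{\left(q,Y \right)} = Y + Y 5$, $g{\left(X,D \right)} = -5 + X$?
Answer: $0$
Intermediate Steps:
$T{\left(P \right)} = 2 P \left(-10 + P\right)$ ($T{\left(P \right)} = \left(-10 + P\right) 2 P = 2 P \left(-10 + P\right)$)
$s{\left(q,Y \right)} = 6 Y$ ($s{\left(q,Y \right)} = Y + 5 Y = 6 Y$)
$T{\left(-2 \right)} + s{\left(7,g{\left(-3,-2 \right)} \right)} = 2 \left(-2\right) \left(-10 - 2\right) + 6 \left(-5 - 3\right) = 2 \left(-2\right) \left(-12\right) + 6 \left(-8\right) = 48 - 48 = 0$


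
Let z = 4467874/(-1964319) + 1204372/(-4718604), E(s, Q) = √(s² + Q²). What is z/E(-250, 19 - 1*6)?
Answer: -651330525849*√62669/16135254242143729 ≈ -0.010105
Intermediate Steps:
E(s, Q) = √(Q² + s²)
z = -651330525849/257467874741 (z = 4467874*(-1/1964319) + 1204372*(-1/4718604) = -4467874/1964319 - 301093/1179651 = -651330525849/257467874741 ≈ -2.5298)
z/E(-250, 19 - 1*6) = -651330525849/(257467874741*√((19 - 1*6)² + (-250)²)) = -651330525849/(257467874741*√((19 - 6)² + 62500)) = -651330525849/(257467874741*√(13² + 62500)) = -651330525849/(257467874741*√(169 + 62500)) = -651330525849*√62669/62669/257467874741 = -651330525849*√62669/16135254242143729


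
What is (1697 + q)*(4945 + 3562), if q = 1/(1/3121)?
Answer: 40986726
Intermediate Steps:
q = 3121 (q = 1/(1/3121) = 3121)
(1697 + q)*(4945 + 3562) = (1697 + 3121)*(4945 + 3562) = 4818*8507 = 40986726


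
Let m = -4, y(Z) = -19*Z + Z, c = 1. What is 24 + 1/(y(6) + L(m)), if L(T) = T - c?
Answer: 2711/113 ≈ 23.991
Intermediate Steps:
y(Z) = -18*Z
L(T) = -1 + T (L(T) = T - 1*1 = T - 1 = -1 + T)
24 + 1/(y(6) + L(m)) = 24 + 1/(-18*6 + (-1 - 4)) = 24 + 1/(-108 - 5) = 24 + 1/(-113) = 24 - 1/113 = 2711/113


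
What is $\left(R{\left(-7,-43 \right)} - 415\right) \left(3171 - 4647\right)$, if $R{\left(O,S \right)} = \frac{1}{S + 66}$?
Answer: $\frac{14086944}{23} \approx 6.1248 \cdot 10^{5}$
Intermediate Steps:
$R{\left(O,S \right)} = \frac{1}{66 + S}$
$\left(R{\left(-7,-43 \right)} - 415\right) \left(3171 - 4647\right) = \left(\frac{1}{66 - 43} - 415\right) \left(3171 - 4647\right) = \left(\frac{1}{23} - 415\right) \left(-1476\right) = \left(- \frac{9544}{23}\right) \left(-1476\right) = \frac{14086944}{23}$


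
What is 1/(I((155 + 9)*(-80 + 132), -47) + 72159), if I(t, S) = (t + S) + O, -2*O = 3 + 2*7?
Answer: 2/161263 ≈ 1.2402e-5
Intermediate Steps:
O = -17/2 (O = -(3 + 2*7)/2 = -(3 + 14)/2 = -1/2*17 = -17/2 ≈ -8.5000)
I(t, S) = -17/2 + S + t (I(t, S) = (t + S) - 17/2 = (S + t) - 17/2 = -17/2 + S + t)
1/(I((155 + 9)*(-80 + 132), -47) + 72159) = 1/((-17/2 - 47 + (155 + 9)*(-80 + 132)) + 72159) = 1/((-17/2 - 47 + 164*52) + 72159) = 1/((-17/2 - 47 + 8528) + 72159) = 1/(16945/2 + 72159) = 1/(161263/2) = 2/161263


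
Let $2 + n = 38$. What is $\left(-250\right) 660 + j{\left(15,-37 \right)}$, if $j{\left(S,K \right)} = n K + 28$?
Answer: $-166304$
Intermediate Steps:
$n = 36$ ($n = -2 + 38 = 36$)
$j{\left(S,K \right)} = 28 + 36 K$ ($j{\left(S,K \right)} = 36 K + 28 = 28 + 36 K$)
$\left(-250\right) 660 + j{\left(15,-37 \right)} = \left(-250\right) 660 + \left(28 + 36 \left(-37\right)\right) = -165000 + \left(28 - 1332\right) = -165000 - 1304 = -166304$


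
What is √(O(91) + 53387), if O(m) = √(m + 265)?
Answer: √(53387 + 2*√89) ≈ 231.10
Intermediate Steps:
O(m) = √(265 + m)
√(O(91) + 53387) = √(√(265 + 91) + 53387) = √(√356 + 53387) = √(2*√89 + 53387) = √(53387 + 2*√89)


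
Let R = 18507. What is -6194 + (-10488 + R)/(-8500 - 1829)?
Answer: -1938965/313 ≈ -6194.8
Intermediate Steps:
-6194 + (-10488 + R)/(-8500 - 1829) = -6194 + (-10488 + 18507)/(-8500 - 1829) = -6194 + 8019/(-10329) = -6194 + 8019*(-1/10329) = -6194 - 243/313 = -1938965/313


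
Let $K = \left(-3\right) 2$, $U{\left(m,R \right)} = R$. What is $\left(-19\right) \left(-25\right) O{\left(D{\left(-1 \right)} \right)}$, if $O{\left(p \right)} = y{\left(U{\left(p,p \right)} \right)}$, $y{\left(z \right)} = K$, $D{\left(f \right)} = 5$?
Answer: $-2850$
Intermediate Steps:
$K = -6$
$y{\left(z \right)} = -6$
$O{\left(p \right)} = -6$
$\left(-19\right) \left(-25\right) O{\left(D{\left(-1 \right)} \right)} = \left(-19\right) \left(-25\right) \left(-6\right) = 475 \left(-6\right) = -2850$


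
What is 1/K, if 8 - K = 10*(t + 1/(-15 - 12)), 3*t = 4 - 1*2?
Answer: 27/46 ≈ 0.58696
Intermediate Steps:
t = ⅔ (t = (4 - 1*2)/3 = (4 - 2)/3 = (⅓)*2 = ⅔ ≈ 0.66667)
K = 46/27 (K = 8 - 10*(⅔ + 1/(-15 - 12)) = 8 - 10*(⅔ + 1/(-27)) = 8 - 10*(⅔ - 1/27) = 8 - 10*17/27 = 8 - 1*170/27 = 8 - 170/27 = 46/27 ≈ 1.7037)
1/K = 1/(46/27) = 27/46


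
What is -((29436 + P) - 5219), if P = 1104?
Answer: -25321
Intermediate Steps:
-((29436 + P) - 5219) = -((29436 + 1104) - 5219) = -(30540 - 5219) = -1*25321 = -25321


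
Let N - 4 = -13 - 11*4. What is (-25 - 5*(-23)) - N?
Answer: 143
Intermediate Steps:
N = -53 (N = 4 + (-13 - 11*4) = 4 + (-13 - 44) = 4 - 57 = -53)
(-25 - 5*(-23)) - N = (-25 - 5*(-23)) - 1*(-53) = (-25 + 115) + 53 = 90 + 53 = 143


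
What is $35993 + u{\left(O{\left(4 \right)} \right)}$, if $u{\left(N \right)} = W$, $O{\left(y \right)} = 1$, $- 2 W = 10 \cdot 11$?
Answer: $35938$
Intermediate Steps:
$W = -55$ ($W = - \frac{10 \cdot 11}{2} = \left(- \frac{1}{2}\right) 110 = -55$)
$u{\left(N \right)} = -55$
$35993 + u{\left(O{\left(4 \right)} \right)} = 35993 - 55 = 35938$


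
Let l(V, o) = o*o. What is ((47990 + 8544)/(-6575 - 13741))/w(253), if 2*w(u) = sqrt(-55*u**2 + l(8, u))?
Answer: 1229*I*sqrt(6)/1005642 ≈ 0.0029935*I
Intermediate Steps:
l(V, o) = o**2
w(u) = 3*sqrt(6)*sqrt(-u**2)/2 (w(u) = sqrt(-55*u**2 + u**2)/2 = sqrt(-54*u**2)/2 = (3*sqrt(6)*sqrt(-u**2))/2 = 3*sqrt(6)*sqrt(-u**2)/2)
((47990 + 8544)/(-6575 - 13741))/w(253) = ((47990 + 8544)/(-6575 - 13741))/((3*sqrt(6)*sqrt(-1*253**2)/2)) = (56534/(-20316))/((3*sqrt(6)*sqrt(-1*64009)/2)) = (56534*(-1/20316))/((3*sqrt(6)*sqrt(-64009)/2)) = -28267*(-I*sqrt(6)/2277)/10158 = -(-1229)*I*sqrt(6)/1005642 = 1229*I*sqrt(6)/1005642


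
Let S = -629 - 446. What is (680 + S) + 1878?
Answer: 1483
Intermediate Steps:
S = -1075
(680 + S) + 1878 = (680 - 1075) + 1878 = -395 + 1878 = 1483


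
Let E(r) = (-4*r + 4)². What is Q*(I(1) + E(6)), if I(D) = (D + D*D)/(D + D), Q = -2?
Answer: -802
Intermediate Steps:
E(r) = (4 - 4*r)²
I(D) = (D + D²)/(2*D) (I(D) = (D + D²)/((2*D)) = (D + D²)*(1/(2*D)) = (D + D²)/(2*D))
Q*(I(1) + E(6)) = -2*((½ + (½)*1) + 16*(-1 + 6)²) = -2*((½ + ½) + 16*5²) = -2*(1 + 16*25) = -2*(1 + 400) = -2*401 = -802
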